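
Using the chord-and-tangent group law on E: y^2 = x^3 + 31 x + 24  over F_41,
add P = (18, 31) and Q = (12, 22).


P != Q, so use the chord formula.
s = (y2 - y1) / (x2 - x1) = (32) / (35) mod 41 = 22
x3 = s^2 - x1 - x2 mod 41 = 22^2 - 18 - 12 = 3
y3 = s (x1 - x3) - y1 mod 41 = 22 * (18 - 3) - 31 = 12

P + Q = (3, 12)


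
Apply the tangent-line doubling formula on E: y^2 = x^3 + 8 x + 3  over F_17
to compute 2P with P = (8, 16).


Doubling: s = (3 x1^2 + a) / (2 y1)
s = (3*8^2 + 8) / (2*16) mod 17 = 2
x3 = s^2 - 2 x1 mod 17 = 2^2 - 2*8 = 5
y3 = s (x1 - x3) - y1 mod 17 = 2 * (8 - 5) - 16 = 7

2P = (5, 7)


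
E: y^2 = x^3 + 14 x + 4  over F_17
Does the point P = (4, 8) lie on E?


Check whether y^2 = x^3 + 14 x + 4 (mod 17) for (x, y) = (4, 8).
LHS: y^2 = 8^2 mod 17 = 13
RHS: x^3 + 14 x + 4 = 4^3 + 14*4 + 4 mod 17 = 5
LHS != RHS

No, not on the curve


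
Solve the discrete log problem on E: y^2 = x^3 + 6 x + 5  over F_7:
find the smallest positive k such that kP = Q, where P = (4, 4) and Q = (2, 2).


Enumerate multiples of P until we hit Q = (2, 2):
  1P = (4, 4)
  2P = (3, 1)
  3P = (2, 2)
Match found at i = 3.

k = 3


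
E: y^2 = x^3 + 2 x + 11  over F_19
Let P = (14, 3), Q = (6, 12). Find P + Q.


P != Q, so use the chord formula.
s = (y2 - y1) / (x2 - x1) = (9) / (11) mod 19 = 6
x3 = s^2 - x1 - x2 mod 19 = 6^2 - 14 - 6 = 16
y3 = s (x1 - x3) - y1 mod 19 = 6 * (14 - 16) - 3 = 4

P + Q = (16, 4)


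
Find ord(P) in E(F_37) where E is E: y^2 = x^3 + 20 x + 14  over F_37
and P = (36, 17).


Compute successive multiples of P until we hit O:
  1P = (36, 17)
  2P = (32, 14)
  3P = (32, 23)
  4P = (36, 20)
  5P = O

ord(P) = 5


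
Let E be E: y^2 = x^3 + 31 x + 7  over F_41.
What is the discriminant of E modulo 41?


4 a^3 + 27 b^2 = 4*31^3 + 27*7^2 = 119164 + 1323 = 120487
Delta = -16 * (120487) = -1927792
Delta mod 41 = 28

Delta = 28 (mod 41)


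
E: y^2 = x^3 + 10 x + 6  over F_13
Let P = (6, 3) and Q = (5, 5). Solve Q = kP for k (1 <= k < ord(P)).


Enumerate multiples of P until we hit Q = (5, 5):
  1P = (6, 3)
  2P = (5, 8)
  3P = (1, 11)
  4P = (7, 9)
  5P = (10, 12)
  6P = (11, 2)
  7P = (8, 0)
  8P = (11, 11)
  9P = (10, 1)
  10P = (7, 4)
  11P = (1, 2)
  12P = (5, 5)
Match found at i = 12.

k = 12


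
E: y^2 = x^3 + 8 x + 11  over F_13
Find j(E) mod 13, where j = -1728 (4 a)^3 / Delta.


Delta = -16(4 a^3 + 27 b^2) mod 13 = 6
-1728 * (4 a)^3 = -1728 * (4*8)^3 mod 13 = 8
j = 8 * 6^(-1) mod 13 = 10

j = 10 (mod 13)


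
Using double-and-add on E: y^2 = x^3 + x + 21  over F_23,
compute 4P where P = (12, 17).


k = 4 = 100_2 (binary, LSB first: 001)
Double-and-add from P = (12, 17):
  bit 0 = 0: acc unchanged = O
  bit 1 = 0: acc unchanged = O
  bit 2 = 1: acc = O + (2, 13) = (2, 13)

4P = (2, 13)


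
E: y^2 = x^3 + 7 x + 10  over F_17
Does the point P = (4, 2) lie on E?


Check whether y^2 = x^3 + 7 x + 10 (mod 17) for (x, y) = (4, 2).
LHS: y^2 = 2^2 mod 17 = 4
RHS: x^3 + 7 x + 10 = 4^3 + 7*4 + 10 mod 17 = 0
LHS != RHS

No, not on the curve


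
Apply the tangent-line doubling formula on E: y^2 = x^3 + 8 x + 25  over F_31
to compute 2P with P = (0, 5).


Doubling: s = (3 x1^2 + a) / (2 y1)
s = (3*0^2 + 8) / (2*5) mod 31 = 7
x3 = s^2 - 2 x1 mod 31 = 7^2 - 2*0 = 18
y3 = s (x1 - x3) - y1 mod 31 = 7 * (0 - 18) - 5 = 24

2P = (18, 24)


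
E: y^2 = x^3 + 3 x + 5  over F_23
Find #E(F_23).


For each x in F_23, count y with y^2 = x^3 + 3 x + 5 mod 23:
  x = 1: RHS = 9, y in [3, 20]  -> 2 point(s)
  x = 3: RHS = 18, y in [8, 15]  -> 2 point(s)
  x = 4: RHS = 12, y in [9, 14]  -> 2 point(s)
  x = 6: RHS = 9, y in [3, 20]  -> 2 point(s)
  x = 7: RHS = 1, y in [1, 22]  -> 2 point(s)
  x = 8: RHS = 12, y in [9, 14]  -> 2 point(s)
  x = 9: RHS = 2, y in [5, 18]  -> 2 point(s)
  x = 10: RHS = 0, y in [0]  -> 1 point(s)
  x = 11: RHS = 12, y in [9, 14]  -> 2 point(s)
  x = 14: RHS = 8, y in [10, 13]  -> 2 point(s)
  x = 16: RHS = 9, y in [3, 20]  -> 2 point(s)
  x = 17: RHS = 1, y in [1, 22]  -> 2 point(s)
  x = 18: RHS = 3, y in [7, 16]  -> 2 point(s)
  x = 22: RHS = 1, y in [1, 22]  -> 2 point(s)
Affine points: 27. Add the point at infinity: total = 28.

#E(F_23) = 28


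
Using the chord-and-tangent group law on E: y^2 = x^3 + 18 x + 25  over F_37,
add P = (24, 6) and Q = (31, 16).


P != Q, so use the chord formula.
s = (y2 - y1) / (x2 - x1) = (10) / (7) mod 37 = 12
x3 = s^2 - x1 - x2 mod 37 = 12^2 - 24 - 31 = 15
y3 = s (x1 - x3) - y1 mod 37 = 12 * (24 - 15) - 6 = 28

P + Q = (15, 28)


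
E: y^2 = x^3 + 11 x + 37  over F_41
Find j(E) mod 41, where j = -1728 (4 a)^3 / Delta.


Delta = -16(4 a^3 + 27 b^2) mod 41 = 31
-1728 * (4 a)^3 = -1728 * (4*11)^3 mod 41 = 2
j = 2 * 31^(-1) mod 41 = 8

j = 8 (mod 41)


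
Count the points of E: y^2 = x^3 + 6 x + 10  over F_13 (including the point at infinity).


For each x in F_13, count y with y^2 = x^3 + 6 x + 10 mod 13:
  x = 0: RHS = 10, y in [6, 7]  -> 2 point(s)
  x = 1: RHS = 4, y in [2, 11]  -> 2 point(s)
  x = 2: RHS = 4, y in [2, 11]  -> 2 point(s)
  x = 3: RHS = 3, y in [4, 9]  -> 2 point(s)
  x = 5: RHS = 9, y in [3, 10]  -> 2 point(s)
  x = 9: RHS = 0, y in [0]  -> 1 point(s)
  x = 10: RHS = 4, y in [2, 11]  -> 2 point(s)
  x = 11: RHS = 3, y in [4, 9]  -> 2 point(s)
  x = 12: RHS = 3, y in [4, 9]  -> 2 point(s)
Affine points: 17. Add the point at infinity: total = 18.

#E(F_13) = 18


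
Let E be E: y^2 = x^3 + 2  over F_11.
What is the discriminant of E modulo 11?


4 a^3 + 27 b^2 = 4*0^3 + 27*2^2 = 0 + 108 = 108
Delta = -16 * (108) = -1728
Delta mod 11 = 10

Delta = 10 (mod 11)


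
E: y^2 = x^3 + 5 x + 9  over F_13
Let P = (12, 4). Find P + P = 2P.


Doubling: s = (3 x1^2 + a) / (2 y1)
s = (3*12^2 + 5) / (2*4) mod 13 = 1
x3 = s^2 - 2 x1 mod 13 = 1^2 - 2*12 = 3
y3 = s (x1 - x3) - y1 mod 13 = 1 * (12 - 3) - 4 = 5

2P = (3, 5)


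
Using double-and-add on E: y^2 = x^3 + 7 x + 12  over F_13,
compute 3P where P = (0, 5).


k = 3 = 11_2 (binary, LSB first: 11)
Double-and-add from P = (0, 5):
  bit 0 = 1: acc = O + (0, 5) = (0, 5)
  bit 1 = 1: acc = (0, 5) + (4, 0) = (0, 8)

3P = (0, 8)


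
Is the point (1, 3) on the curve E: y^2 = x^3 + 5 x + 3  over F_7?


Check whether y^2 = x^3 + 5 x + 3 (mod 7) for (x, y) = (1, 3).
LHS: y^2 = 3^2 mod 7 = 2
RHS: x^3 + 5 x + 3 = 1^3 + 5*1 + 3 mod 7 = 2
LHS = RHS

Yes, on the curve


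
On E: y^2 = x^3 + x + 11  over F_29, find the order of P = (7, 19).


Compute successive multiples of P until we hit O:
  1P = (7, 19)
  2P = (28, 3)
  3P = (27, 28)
  4P = (25, 28)
  5P = (19, 4)
  6P = (10, 21)
  7P = (6, 1)
  8P = (21, 19)
  ... (continuing to 29P)
  29P = O

ord(P) = 29


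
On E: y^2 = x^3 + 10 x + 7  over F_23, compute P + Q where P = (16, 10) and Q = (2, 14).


P != Q, so use the chord formula.
s = (y2 - y1) / (x2 - x1) = (4) / (9) mod 23 = 3
x3 = s^2 - x1 - x2 mod 23 = 3^2 - 16 - 2 = 14
y3 = s (x1 - x3) - y1 mod 23 = 3 * (16 - 14) - 10 = 19

P + Q = (14, 19)


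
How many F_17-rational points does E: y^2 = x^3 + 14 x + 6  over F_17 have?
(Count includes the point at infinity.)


For each x in F_17, count y with y^2 = x^3 + 14 x + 6 mod 17:
  x = 1: RHS = 4, y in [2, 15]  -> 2 point(s)
  x = 2: RHS = 8, y in [5, 12]  -> 2 point(s)
  x = 6: RHS = 0, y in [0]  -> 1 point(s)
  x = 8: RHS = 1, y in [1, 16]  -> 2 point(s)
  x = 12: RHS = 15, y in [7, 10]  -> 2 point(s)
  x = 15: RHS = 4, y in [2, 15]  -> 2 point(s)
  x = 16: RHS = 8, y in [5, 12]  -> 2 point(s)
Affine points: 13. Add the point at infinity: total = 14.

#E(F_17) = 14


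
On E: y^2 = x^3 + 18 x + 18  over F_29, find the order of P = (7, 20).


Compute successive multiples of P until we hit O:
  1P = (7, 20)
  2P = (8, 23)
  3P = (23, 19)
  4P = (22, 19)
  5P = (4, 3)
  6P = (5, 1)
  7P = (13, 10)
  8P = (15, 3)
  ... (continuing to 32P)
  32P = O

ord(P) = 32


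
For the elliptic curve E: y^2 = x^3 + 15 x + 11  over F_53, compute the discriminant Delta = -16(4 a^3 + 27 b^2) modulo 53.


4 a^3 + 27 b^2 = 4*15^3 + 27*11^2 = 13500 + 3267 = 16767
Delta = -16 * (16767) = -268272
Delta mod 53 = 14

Delta = 14 (mod 53)


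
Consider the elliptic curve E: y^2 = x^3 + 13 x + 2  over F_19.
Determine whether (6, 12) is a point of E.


Check whether y^2 = x^3 + 13 x + 2 (mod 19) for (x, y) = (6, 12).
LHS: y^2 = 12^2 mod 19 = 11
RHS: x^3 + 13 x + 2 = 6^3 + 13*6 + 2 mod 19 = 11
LHS = RHS

Yes, on the curve


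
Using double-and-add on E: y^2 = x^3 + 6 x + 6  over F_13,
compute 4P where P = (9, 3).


k = 4 = 100_2 (binary, LSB first: 001)
Double-and-add from P = (9, 3):
  bit 0 = 0: acc unchanged = O
  bit 1 = 0: acc unchanged = O
  bit 2 = 1: acc = O + (1, 0) = (1, 0)

4P = (1, 0)


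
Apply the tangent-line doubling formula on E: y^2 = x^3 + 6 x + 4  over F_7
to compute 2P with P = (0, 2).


Doubling: s = (3 x1^2 + a) / (2 y1)
s = (3*0^2 + 6) / (2*2) mod 7 = 5
x3 = s^2 - 2 x1 mod 7 = 5^2 - 2*0 = 4
y3 = s (x1 - x3) - y1 mod 7 = 5 * (0 - 4) - 2 = 6

2P = (4, 6)


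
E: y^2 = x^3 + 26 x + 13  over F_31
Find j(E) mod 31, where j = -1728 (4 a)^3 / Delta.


Delta = -16(4 a^3 + 27 b^2) mod 31 = 30
-1728 * (4 a)^3 = -1728 * (4*26)^3 mod 31 = 15
j = 15 * 30^(-1) mod 31 = 16

j = 16 (mod 31)


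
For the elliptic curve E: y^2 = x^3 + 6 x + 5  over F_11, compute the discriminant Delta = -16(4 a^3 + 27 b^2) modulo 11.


4 a^3 + 27 b^2 = 4*6^3 + 27*5^2 = 864 + 675 = 1539
Delta = -16 * (1539) = -24624
Delta mod 11 = 5

Delta = 5 (mod 11)


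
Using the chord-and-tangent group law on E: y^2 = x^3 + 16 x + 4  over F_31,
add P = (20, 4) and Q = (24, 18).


P != Q, so use the chord formula.
s = (y2 - y1) / (x2 - x1) = (14) / (4) mod 31 = 19
x3 = s^2 - x1 - x2 mod 31 = 19^2 - 20 - 24 = 7
y3 = s (x1 - x3) - y1 mod 31 = 19 * (20 - 7) - 4 = 26

P + Q = (7, 26)


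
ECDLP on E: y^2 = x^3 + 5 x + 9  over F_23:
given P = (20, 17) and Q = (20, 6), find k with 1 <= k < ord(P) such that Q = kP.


Enumerate multiples of P until we hit Q = (20, 6):
  1P = (20, 17)
  2P = (8, 20)
  3P = (8, 3)
  4P = (20, 6)
Match found at i = 4.

k = 4


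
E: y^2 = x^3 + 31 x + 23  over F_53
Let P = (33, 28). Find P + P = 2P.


Doubling: s = (3 x1^2 + a) / (2 y1)
s = (3*33^2 + 31) / (2*28) mod 53 = 4
x3 = s^2 - 2 x1 mod 53 = 4^2 - 2*33 = 3
y3 = s (x1 - x3) - y1 mod 53 = 4 * (33 - 3) - 28 = 39

2P = (3, 39)


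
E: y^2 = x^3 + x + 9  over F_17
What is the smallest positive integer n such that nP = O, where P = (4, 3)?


Compute successive multiples of P until we hit O:
  1P = (4, 3)
  2P = (11, 5)
  3P = (0, 3)
  4P = (13, 14)
  5P = (8, 11)
  6P = (9, 4)
  7P = (2, 11)
  8P = (10, 4)
  ... (continuing to 25P)
  25P = O

ord(P) = 25


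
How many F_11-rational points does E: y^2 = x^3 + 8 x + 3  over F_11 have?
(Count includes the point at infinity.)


For each x in F_11, count y with y^2 = x^3 + 8 x + 3 mod 11:
  x = 0: RHS = 3, y in [5, 6]  -> 2 point(s)
  x = 1: RHS = 1, y in [1, 10]  -> 2 point(s)
  x = 2: RHS = 5, y in [4, 7]  -> 2 point(s)
  x = 4: RHS = 0, y in [0]  -> 1 point(s)
  x = 5: RHS = 3, y in [5, 6]  -> 2 point(s)
  x = 6: RHS = 3, y in [5, 6]  -> 2 point(s)
  x = 9: RHS = 1, y in [1, 10]  -> 2 point(s)
  x = 10: RHS = 5, y in [4, 7]  -> 2 point(s)
Affine points: 15. Add the point at infinity: total = 16.

#E(F_11) = 16


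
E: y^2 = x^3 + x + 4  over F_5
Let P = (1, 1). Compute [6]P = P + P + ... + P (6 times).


k = 6 = 110_2 (binary, LSB first: 011)
Double-and-add from P = (1, 1):
  bit 0 = 0: acc unchanged = O
  bit 1 = 1: acc = O + (2, 2) = (2, 2)
  bit 2 = 1: acc = (2, 2) + (0, 2) = (3, 3)

6P = (3, 3)


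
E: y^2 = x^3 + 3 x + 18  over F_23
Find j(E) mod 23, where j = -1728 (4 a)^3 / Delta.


Delta = -16(4 a^3 + 27 b^2) mod 23 = 7
-1728 * (4 a)^3 = -1728 * (4*3)^3 mod 23 = 14
j = 14 * 7^(-1) mod 23 = 2

j = 2 (mod 23)


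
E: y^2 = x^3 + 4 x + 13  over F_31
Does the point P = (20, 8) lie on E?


Check whether y^2 = x^3 + 4 x + 13 (mod 31) for (x, y) = (20, 8).
LHS: y^2 = 8^2 mod 31 = 2
RHS: x^3 + 4 x + 13 = 20^3 + 4*20 + 13 mod 31 = 2
LHS = RHS

Yes, on the curve


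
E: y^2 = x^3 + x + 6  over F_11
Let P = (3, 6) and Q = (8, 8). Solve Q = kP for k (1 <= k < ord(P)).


Enumerate multiples of P until we hit Q = (8, 8):
  1P = (3, 6)
  2P = (8, 8)
Match found at i = 2.

k = 2


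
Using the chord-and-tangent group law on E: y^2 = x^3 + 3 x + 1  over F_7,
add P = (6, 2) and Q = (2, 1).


P != Q, so use the chord formula.
s = (y2 - y1) / (x2 - x1) = (6) / (3) mod 7 = 2
x3 = s^2 - x1 - x2 mod 7 = 2^2 - 6 - 2 = 3
y3 = s (x1 - x3) - y1 mod 7 = 2 * (6 - 3) - 2 = 4

P + Q = (3, 4)


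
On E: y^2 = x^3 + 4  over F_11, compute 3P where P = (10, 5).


k = 3 = 11_2 (binary, LSB first: 11)
Double-and-add from P = (10, 5):
  bit 0 = 1: acc = O + (10, 5) = (10, 5)
  bit 1 = 1: acc = (10, 5) + (0, 9) = (6, 0)

3P = (6, 0)


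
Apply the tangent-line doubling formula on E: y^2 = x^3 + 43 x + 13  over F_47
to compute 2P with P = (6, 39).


Doubling: s = (3 x1^2 + a) / (2 y1)
s = (3*6^2 + 43) / (2*39) mod 47 = 17
x3 = s^2 - 2 x1 mod 47 = 17^2 - 2*6 = 42
y3 = s (x1 - x3) - y1 mod 47 = 17 * (6 - 42) - 39 = 7

2P = (42, 7)


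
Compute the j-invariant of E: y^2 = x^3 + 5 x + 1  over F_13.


Delta = -16(4 a^3 + 27 b^2) mod 13 = 5
-1728 * (4 a)^3 = -1728 * (4*5)^3 mod 13 = 5
j = 5 * 5^(-1) mod 13 = 1

j = 1 (mod 13)


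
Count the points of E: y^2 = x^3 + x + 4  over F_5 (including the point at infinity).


For each x in F_5, count y with y^2 = x^3 + 1 x + 4 mod 5:
  x = 0: RHS = 4, y in [2, 3]  -> 2 point(s)
  x = 1: RHS = 1, y in [1, 4]  -> 2 point(s)
  x = 2: RHS = 4, y in [2, 3]  -> 2 point(s)
  x = 3: RHS = 4, y in [2, 3]  -> 2 point(s)
Affine points: 8. Add the point at infinity: total = 9.

#E(F_5) = 9


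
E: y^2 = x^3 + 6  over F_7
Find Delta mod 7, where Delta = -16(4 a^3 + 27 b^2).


4 a^3 + 27 b^2 = 4*0^3 + 27*6^2 = 0 + 972 = 972
Delta = -16 * (972) = -15552
Delta mod 7 = 2

Delta = 2 (mod 7)


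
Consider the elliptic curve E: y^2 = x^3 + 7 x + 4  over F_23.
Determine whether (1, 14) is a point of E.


Check whether y^2 = x^3 + 7 x + 4 (mod 23) for (x, y) = (1, 14).
LHS: y^2 = 14^2 mod 23 = 12
RHS: x^3 + 7 x + 4 = 1^3 + 7*1 + 4 mod 23 = 12
LHS = RHS

Yes, on the curve


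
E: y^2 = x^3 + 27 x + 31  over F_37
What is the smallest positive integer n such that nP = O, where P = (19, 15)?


Compute successive multiples of P until we hit O:
  1P = (19, 15)
  2P = (36, 22)
  3P = (12, 14)
  4P = (3, 19)
  5P = (22, 32)
  6P = (24, 6)
  7P = (15, 0)
  8P = (24, 31)
  ... (continuing to 14P)
  14P = O

ord(P) = 14


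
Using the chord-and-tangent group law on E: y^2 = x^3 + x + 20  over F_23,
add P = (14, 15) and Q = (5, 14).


P != Q, so use the chord formula.
s = (y2 - y1) / (x2 - x1) = (22) / (14) mod 23 = 18
x3 = s^2 - x1 - x2 mod 23 = 18^2 - 14 - 5 = 6
y3 = s (x1 - x3) - y1 mod 23 = 18 * (14 - 6) - 15 = 14

P + Q = (6, 14)


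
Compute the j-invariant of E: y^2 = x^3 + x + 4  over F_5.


Delta = -16(4 a^3 + 27 b^2) mod 5 = 4
-1728 * (4 a)^3 = -1728 * (4*1)^3 mod 5 = 3
j = 3 * 4^(-1) mod 5 = 2

j = 2 (mod 5)


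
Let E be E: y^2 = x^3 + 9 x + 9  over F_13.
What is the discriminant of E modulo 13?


4 a^3 + 27 b^2 = 4*9^3 + 27*9^2 = 2916 + 2187 = 5103
Delta = -16 * (5103) = -81648
Delta mod 13 = 5

Delta = 5 (mod 13)


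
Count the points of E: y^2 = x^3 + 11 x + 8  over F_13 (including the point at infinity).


For each x in F_13, count y with y^2 = x^3 + 11 x + 8 mod 13:
  x = 2: RHS = 12, y in [5, 8]  -> 2 point(s)
  x = 3: RHS = 3, y in [4, 9]  -> 2 point(s)
  x = 4: RHS = 12, y in [5, 8]  -> 2 point(s)
  x = 6: RHS = 4, y in [2, 11]  -> 2 point(s)
  x = 7: RHS = 12, y in [5, 8]  -> 2 point(s)
  x = 8: RHS = 10, y in [6, 7]  -> 2 point(s)
  x = 9: RHS = 4, y in [2, 11]  -> 2 point(s)
  x = 10: RHS = 0, y in [0]  -> 1 point(s)
  x = 11: RHS = 4, y in [2, 11]  -> 2 point(s)
  x = 12: RHS = 9, y in [3, 10]  -> 2 point(s)
Affine points: 19. Add the point at infinity: total = 20.

#E(F_13) = 20


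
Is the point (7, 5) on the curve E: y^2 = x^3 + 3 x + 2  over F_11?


Check whether y^2 = x^3 + 3 x + 2 (mod 11) for (x, y) = (7, 5).
LHS: y^2 = 5^2 mod 11 = 3
RHS: x^3 + 3 x + 2 = 7^3 + 3*7 + 2 mod 11 = 3
LHS = RHS

Yes, on the curve


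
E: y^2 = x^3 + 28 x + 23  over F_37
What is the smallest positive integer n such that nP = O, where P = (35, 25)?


Compute successive multiples of P until we hit O:
  1P = (35, 25)
  2P = (15, 28)
  3P = (28, 35)
  4P = (7, 9)
  5P = (21, 20)
  6P = (27, 36)
  7P = (11, 16)
  8P = (16, 33)
  ... (continuing to 28P)
  28P = O

ord(P) = 28


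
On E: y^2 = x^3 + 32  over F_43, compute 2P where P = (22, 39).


Doubling: s = (3 x1^2 + a) / (2 y1)
s = (3*22^2 + 0) / (2*39) mod 43 = 12
x3 = s^2 - 2 x1 mod 43 = 12^2 - 2*22 = 14
y3 = s (x1 - x3) - y1 mod 43 = 12 * (22 - 14) - 39 = 14

2P = (14, 14)


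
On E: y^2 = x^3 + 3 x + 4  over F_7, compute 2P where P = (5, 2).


k = 2 = 10_2 (binary, LSB first: 01)
Double-and-add from P = (5, 2):
  bit 0 = 0: acc unchanged = O
  bit 1 = 1: acc = O + (1, 6) = (1, 6)

2P = (1, 6)


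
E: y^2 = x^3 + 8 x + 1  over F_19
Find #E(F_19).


For each x in F_19, count y with y^2 = x^3 + 8 x + 1 mod 19:
  x = 0: RHS = 1, y in [1, 18]  -> 2 point(s)
  x = 2: RHS = 6, y in [5, 14]  -> 2 point(s)
  x = 7: RHS = 1, y in [1, 18]  -> 2 point(s)
  x = 8: RHS = 7, y in [8, 11]  -> 2 point(s)
  x = 9: RHS = 4, y in [2, 17]  -> 2 point(s)
  x = 10: RHS = 17, y in [6, 13]  -> 2 point(s)
  x = 12: RHS = 1, y in [1, 18]  -> 2 point(s)
  x = 14: RHS = 7, y in [8, 11]  -> 2 point(s)
  x = 15: RHS = 0, y in [0]  -> 1 point(s)
  x = 16: RHS = 7, y in [8, 11]  -> 2 point(s)
  x = 18: RHS = 11, y in [7, 12]  -> 2 point(s)
Affine points: 21. Add the point at infinity: total = 22.

#E(F_19) = 22


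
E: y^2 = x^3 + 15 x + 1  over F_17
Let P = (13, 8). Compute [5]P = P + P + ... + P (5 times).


k = 5 = 101_2 (binary, LSB first: 101)
Double-and-add from P = (13, 8):
  bit 0 = 1: acc = O + (13, 8) = (13, 8)
  bit 1 = 0: acc unchanged = (13, 8)
  bit 2 = 1: acc = (13, 8) + (0, 16) = (8, 2)

5P = (8, 2)


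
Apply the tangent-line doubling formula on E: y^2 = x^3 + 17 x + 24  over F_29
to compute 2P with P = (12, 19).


Doubling: s = (3 x1^2 + a) / (2 y1)
s = (3*12^2 + 17) / (2*19) mod 29 = 8
x3 = s^2 - 2 x1 mod 29 = 8^2 - 2*12 = 11
y3 = s (x1 - x3) - y1 mod 29 = 8 * (12 - 11) - 19 = 18

2P = (11, 18)


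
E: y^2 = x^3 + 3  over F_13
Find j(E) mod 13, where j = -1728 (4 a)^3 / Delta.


Delta = -16(4 a^3 + 27 b^2) mod 13 = 12
-1728 * (4 a)^3 = -1728 * (4*0)^3 mod 13 = 0
j = 0 * 12^(-1) mod 13 = 0

j = 0 (mod 13)


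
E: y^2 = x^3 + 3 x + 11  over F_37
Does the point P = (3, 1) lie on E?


Check whether y^2 = x^3 + 3 x + 11 (mod 37) for (x, y) = (3, 1).
LHS: y^2 = 1^2 mod 37 = 1
RHS: x^3 + 3 x + 11 = 3^3 + 3*3 + 11 mod 37 = 10
LHS != RHS

No, not on the curve


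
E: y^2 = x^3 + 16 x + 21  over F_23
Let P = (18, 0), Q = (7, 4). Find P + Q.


P != Q, so use the chord formula.
s = (y2 - y1) / (x2 - x1) = (4) / (12) mod 23 = 8
x3 = s^2 - x1 - x2 mod 23 = 8^2 - 18 - 7 = 16
y3 = s (x1 - x3) - y1 mod 23 = 8 * (18 - 16) - 0 = 16

P + Q = (16, 16)


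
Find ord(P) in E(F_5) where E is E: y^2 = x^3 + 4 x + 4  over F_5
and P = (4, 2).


Compute successive multiples of P until we hit O:
  1P = (4, 2)
  2P = (1, 2)
  3P = (0, 3)
  4P = (2, 0)
  5P = (0, 2)
  6P = (1, 3)
  7P = (4, 3)
  8P = O

ord(P) = 8


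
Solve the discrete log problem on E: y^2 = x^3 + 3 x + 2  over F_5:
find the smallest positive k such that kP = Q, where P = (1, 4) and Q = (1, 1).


Enumerate multiples of P until we hit Q = (1, 1):
  1P = (1, 4)
  2P = (2, 4)
  3P = (2, 1)
  4P = (1, 1)
Match found at i = 4.

k = 4


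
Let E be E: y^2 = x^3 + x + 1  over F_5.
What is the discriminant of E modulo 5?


4 a^3 + 27 b^2 = 4*1^3 + 27*1^2 = 4 + 27 = 31
Delta = -16 * (31) = -496
Delta mod 5 = 4

Delta = 4 (mod 5)


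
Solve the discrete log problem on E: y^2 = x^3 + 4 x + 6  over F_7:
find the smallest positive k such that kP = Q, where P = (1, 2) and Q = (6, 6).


Enumerate multiples of P until we hit Q = (6, 6):
  1P = (1, 2)
  2P = (5, 5)
  3P = (2, 6)
  4P = (6, 6)
Match found at i = 4.

k = 4


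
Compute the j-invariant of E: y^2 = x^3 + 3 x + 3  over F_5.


Delta = -16(4 a^3 + 27 b^2) mod 5 = 4
-1728 * (4 a)^3 = -1728 * (4*3)^3 mod 5 = 1
j = 1 * 4^(-1) mod 5 = 4

j = 4 (mod 5)


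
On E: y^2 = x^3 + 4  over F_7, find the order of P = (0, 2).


Compute successive multiples of P until we hit O:
  1P = (0, 2)
  2P = (0, 5)
  3P = O

ord(P) = 3


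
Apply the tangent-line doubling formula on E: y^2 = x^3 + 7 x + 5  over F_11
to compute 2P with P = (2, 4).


Doubling: s = (3 x1^2 + a) / (2 y1)
s = (3*2^2 + 7) / (2*4) mod 11 = 1
x3 = s^2 - 2 x1 mod 11 = 1^2 - 2*2 = 8
y3 = s (x1 - x3) - y1 mod 11 = 1 * (2 - 8) - 4 = 1

2P = (8, 1)


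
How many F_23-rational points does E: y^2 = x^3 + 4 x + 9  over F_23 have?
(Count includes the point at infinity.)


For each x in F_23, count y with y^2 = x^3 + 4 x + 9 mod 23:
  x = 0: RHS = 9, y in [3, 20]  -> 2 point(s)
  x = 2: RHS = 2, y in [5, 18]  -> 2 point(s)
  x = 3: RHS = 2, y in [5, 18]  -> 2 point(s)
  x = 5: RHS = 16, y in [4, 19]  -> 2 point(s)
  x = 7: RHS = 12, y in [9, 14]  -> 2 point(s)
  x = 8: RHS = 1, y in [1, 22]  -> 2 point(s)
  x = 11: RHS = 4, y in [2, 21]  -> 2 point(s)
  x = 13: RHS = 4, y in [2, 21]  -> 2 point(s)
  x = 14: RHS = 3, y in [7, 16]  -> 2 point(s)
  x = 16: RHS = 6, y in [11, 12]  -> 2 point(s)
  x = 18: RHS = 2, y in [5, 18]  -> 2 point(s)
  x = 20: RHS = 16, y in [4, 19]  -> 2 point(s)
  x = 21: RHS = 16, y in [4, 19]  -> 2 point(s)
  x = 22: RHS = 4, y in [2, 21]  -> 2 point(s)
Affine points: 28. Add the point at infinity: total = 29.

#E(F_23) = 29


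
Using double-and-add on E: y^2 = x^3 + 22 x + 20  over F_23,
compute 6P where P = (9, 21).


k = 6 = 110_2 (binary, LSB first: 011)
Double-and-add from P = (9, 21):
  bit 0 = 0: acc unchanged = O
  bit 1 = 1: acc = O + (14, 17) = (14, 17)
  bit 2 = 1: acc = (14, 17) + (19, 11) = (8, 8)

6P = (8, 8)


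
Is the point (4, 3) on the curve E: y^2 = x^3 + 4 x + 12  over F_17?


Check whether y^2 = x^3 + 4 x + 12 (mod 17) for (x, y) = (4, 3).
LHS: y^2 = 3^2 mod 17 = 9
RHS: x^3 + 4 x + 12 = 4^3 + 4*4 + 12 mod 17 = 7
LHS != RHS

No, not on the curve


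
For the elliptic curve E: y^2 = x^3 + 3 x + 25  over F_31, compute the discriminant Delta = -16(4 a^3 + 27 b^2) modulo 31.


4 a^3 + 27 b^2 = 4*3^3 + 27*25^2 = 108 + 16875 = 16983
Delta = -16 * (16983) = -271728
Delta mod 31 = 18

Delta = 18 (mod 31)


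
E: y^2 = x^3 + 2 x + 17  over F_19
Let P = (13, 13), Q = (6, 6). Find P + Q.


P != Q, so use the chord formula.
s = (y2 - y1) / (x2 - x1) = (12) / (12) mod 19 = 1
x3 = s^2 - x1 - x2 mod 19 = 1^2 - 13 - 6 = 1
y3 = s (x1 - x3) - y1 mod 19 = 1 * (13 - 1) - 13 = 18

P + Q = (1, 18)


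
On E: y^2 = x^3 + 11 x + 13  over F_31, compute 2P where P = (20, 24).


Doubling: s = (3 x1^2 + a) / (2 y1)
s = (3*20^2 + 11) / (2*24) mod 31 = 22
x3 = s^2 - 2 x1 mod 31 = 22^2 - 2*20 = 10
y3 = s (x1 - x3) - y1 mod 31 = 22 * (20 - 10) - 24 = 10

2P = (10, 10)


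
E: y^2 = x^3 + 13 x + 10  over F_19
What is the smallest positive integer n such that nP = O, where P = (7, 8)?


Compute successive multiples of P until we hit O:
  1P = (7, 8)
  2P = (10, 0)
  3P = (7, 11)
  4P = O

ord(P) = 4


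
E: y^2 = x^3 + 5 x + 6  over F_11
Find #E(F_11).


For each x in F_11, count y with y^2 = x^3 + 5 x + 6 mod 11:
  x = 1: RHS = 1, y in [1, 10]  -> 2 point(s)
  x = 3: RHS = 4, y in [2, 9]  -> 2 point(s)
  x = 10: RHS = 0, y in [0]  -> 1 point(s)
Affine points: 5. Add the point at infinity: total = 6.

#E(F_11) = 6


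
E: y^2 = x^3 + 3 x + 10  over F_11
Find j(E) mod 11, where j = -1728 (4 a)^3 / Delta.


Delta = -16(4 a^3 + 27 b^2) mod 11 = 7
-1728 * (4 a)^3 = -1728 * (4*3)^3 mod 11 = 10
j = 10 * 7^(-1) mod 11 = 3

j = 3 (mod 11)


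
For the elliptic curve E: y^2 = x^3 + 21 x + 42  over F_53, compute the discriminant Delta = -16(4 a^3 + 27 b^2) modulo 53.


4 a^3 + 27 b^2 = 4*21^3 + 27*42^2 = 37044 + 47628 = 84672
Delta = -16 * (84672) = -1354752
Delta mod 53 = 34

Delta = 34 (mod 53)


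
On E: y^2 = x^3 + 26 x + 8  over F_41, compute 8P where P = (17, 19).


k = 8 = 1000_2 (binary, LSB first: 0001)
Double-and-add from P = (17, 19):
  bit 0 = 0: acc unchanged = O
  bit 1 = 0: acc unchanged = O
  bit 2 = 0: acc unchanged = O
  bit 3 = 1: acc = O + (12, 30) = (12, 30)

8P = (12, 30)


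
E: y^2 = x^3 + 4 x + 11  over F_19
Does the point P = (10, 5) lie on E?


Check whether y^2 = x^3 + 4 x + 11 (mod 19) for (x, y) = (10, 5).
LHS: y^2 = 5^2 mod 19 = 6
RHS: x^3 + 4 x + 11 = 10^3 + 4*10 + 11 mod 19 = 6
LHS = RHS

Yes, on the curve


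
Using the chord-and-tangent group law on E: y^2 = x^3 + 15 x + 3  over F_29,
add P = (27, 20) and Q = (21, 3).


P != Q, so use the chord formula.
s = (y2 - y1) / (x2 - x1) = (12) / (23) mod 29 = 27
x3 = s^2 - x1 - x2 mod 29 = 27^2 - 27 - 21 = 14
y3 = s (x1 - x3) - y1 mod 29 = 27 * (27 - 14) - 20 = 12

P + Q = (14, 12)


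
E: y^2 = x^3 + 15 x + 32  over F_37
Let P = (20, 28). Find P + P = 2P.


Doubling: s = (3 x1^2 + a) / (2 y1)
s = (3*20^2 + 15) / (2*28) mod 37 = 25
x3 = s^2 - 2 x1 mod 37 = 25^2 - 2*20 = 30
y3 = s (x1 - x3) - y1 mod 37 = 25 * (20 - 30) - 28 = 18

2P = (30, 18)


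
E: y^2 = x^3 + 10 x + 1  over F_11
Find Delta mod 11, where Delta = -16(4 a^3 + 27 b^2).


4 a^3 + 27 b^2 = 4*10^3 + 27*1^2 = 4000 + 27 = 4027
Delta = -16 * (4027) = -64432
Delta mod 11 = 6

Delta = 6 (mod 11)


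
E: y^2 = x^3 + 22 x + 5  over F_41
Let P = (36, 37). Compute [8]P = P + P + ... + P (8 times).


k = 8 = 1000_2 (binary, LSB first: 0001)
Double-and-add from P = (36, 37):
  bit 0 = 0: acc unchanged = O
  bit 1 = 0: acc unchanged = O
  bit 2 = 0: acc unchanged = O
  bit 3 = 1: acc = O + (32, 29) = (32, 29)

8P = (32, 29)


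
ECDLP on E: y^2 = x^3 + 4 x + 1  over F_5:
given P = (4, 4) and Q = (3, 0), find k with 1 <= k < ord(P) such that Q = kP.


Enumerate multiples of P until we hit Q = (3, 0):
  1P = (4, 4)
  2P = (3, 0)
Match found at i = 2.

k = 2


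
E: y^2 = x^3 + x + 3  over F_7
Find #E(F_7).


For each x in F_7, count y with y^2 = x^3 + 1 x + 3 mod 7:
  x = 4: RHS = 1, y in [1, 6]  -> 2 point(s)
  x = 5: RHS = 0, y in [0]  -> 1 point(s)
  x = 6: RHS = 1, y in [1, 6]  -> 2 point(s)
Affine points: 5. Add the point at infinity: total = 6.

#E(F_7) = 6


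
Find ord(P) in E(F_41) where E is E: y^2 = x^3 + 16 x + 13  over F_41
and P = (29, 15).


Compute successive multiples of P until we hit O:
  1P = (29, 15)
  2P = (40, 23)
  3P = (22, 5)
  4P = (23, 17)
  5P = (21, 37)
  6P = (37, 7)
  7P = (17, 14)
  8P = (38, 15)
  ... (continuing to 39P)
  39P = O

ord(P) = 39


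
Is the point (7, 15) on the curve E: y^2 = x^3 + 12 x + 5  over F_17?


Check whether y^2 = x^3 + 12 x + 5 (mod 17) for (x, y) = (7, 15).
LHS: y^2 = 15^2 mod 17 = 4
RHS: x^3 + 12 x + 5 = 7^3 + 12*7 + 5 mod 17 = 7
LHS != RHS

No, not on the curve


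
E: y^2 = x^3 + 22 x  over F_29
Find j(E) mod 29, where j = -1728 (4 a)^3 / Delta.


Delta = -16(4 a^3 + 27 b^2) mod 29 = 28
-1728 * (4 a)^3 = -1728 * (4*22)^3 mod 29 = 12
j = 12 * 28^(-1) mod 29 = 17

j = 17 (mod 29)


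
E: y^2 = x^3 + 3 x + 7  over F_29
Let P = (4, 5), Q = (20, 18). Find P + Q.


P != Q, so use the chord formula.
s = (y2 - y1) / (x2 - x1) = (13) / (16) mod 29 = 28
x3 = s^2 - x1 - x2 mod 29 = 28^2 - 4 - 20 = 6
y3 = s (x1 - x3) - y1 mod 29 = 28 * (4 - 6) - 5 = 26

P + Q = (6, 26)


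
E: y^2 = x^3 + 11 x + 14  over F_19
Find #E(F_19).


For each x in F_19, count y with y^2 = x^3 + 11 x + 14 mod 19:
  x = 1: RHS = 7, y in [8, 11]  -> 2 point(s)
  x = 2: RHS = 6, y in [5, 14]  -> 2 point(s)
  x = 3: RHS = 17, y in [6, 13]  -> 2 point(s)
  x = 5: RHS = 4, y in [2, 17]  -> 2 point(s)
  x = 6: RHS = 11, y in [7, 12]  -> 2 point(s)
  x = 7: RHS = 16, y in [4, 15]  -> 2 point(s)
  x = 8: RHS = 6, y in [5, 14]  -> 2 point(s)
  x = 9: RHS = 6, y in [5, 14]  -> 2 point(s)
  x = 13: RHS = 17, y in [6, 13]  -> 2 point(s)
  x = 14: RHS = 5, y in [9, 10]  -> 2 point(s)
  x = 15: RHS = 1, y in [1, 18]  -> 2 point(s)
  x = 16: RHS = 11, y in [7, 12]  -> 2 point(s)
Affine points: 24. Add the point at infinity: total = 25.

#E(F_19) = 25


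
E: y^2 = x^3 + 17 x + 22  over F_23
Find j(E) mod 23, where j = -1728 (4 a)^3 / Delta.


Delta = -16(4 a^3 + 27 b^2) mod 23 = 6
-1728 * (4 a)^3 = -1728 * (4*17)^3 mod 23 = 3
j = 3 * 6^(-1) mod 23 = 12

j = 12 (mod 23)


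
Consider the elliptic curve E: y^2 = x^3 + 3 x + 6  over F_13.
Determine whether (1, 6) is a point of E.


Check whether y^2 = x^3 + 3 x + 6 (mod 13) for (x, y) = (1, 6).
LHS: y^2 = 6^2 mod 13 = 10
RHS: x^3 + 3 x + 6 = 1^3 + 3*1 + 6 mod 13 = 10
LHS = RHS

Yes, on the curve


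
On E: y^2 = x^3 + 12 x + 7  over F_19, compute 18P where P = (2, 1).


k = 18 = 10010_2 (binary, LSB first: 01001)
Double-and-add from P = (2, 1):
  bit 0 = 0: acc unchanged = O
  bit 1 = 1: acc = O + (7, 15) = (7, 15)
  bit 2 = 0: acc unchanged = (7, 15)
  bit 3 = 0: acc unchanged = (7, 15)
  bit 4 = 1: acc = (7, 15) + (13, 2) = (0, 11)

18P = (0, 11)


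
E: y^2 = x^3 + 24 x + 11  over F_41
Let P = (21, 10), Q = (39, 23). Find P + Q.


P != Q, so use the chord formula.
s = (y2 - y1) / (x2 - x1) = (13) / (18) mod 41 = 3
x3 = s^2 - x1 - x2 mod 41 = 3^2 - 21 - 39 = 31
y3 = s (x1 - x3) - y1 mod 41 = 3 * (21 - 31) - 10 = 1

P + Q = (31, 1)


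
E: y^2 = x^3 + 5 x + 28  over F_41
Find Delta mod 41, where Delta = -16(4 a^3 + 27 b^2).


4 a^3 + 27 b^2 = 4*5^3 + 27*28^2 = 500 + 21168 = 21668
Delta = -16 * (21668) = -346688
Delta mod 41 = 8

Delta = 8 (mod 41)


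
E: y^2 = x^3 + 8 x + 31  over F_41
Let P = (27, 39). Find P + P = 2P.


Doubling: s = (3 x1^2 + a) / (2 y1)
s = (3*27^2 + 8) / (2*39) mod 41 = 15
x3 = s^2 - 2 x1 mod 41 = 15^2 - 2*27 = 7
y3 = s (x1 - x3) - y1 mod 41 = 15 * (27 - 7) - 39 = 15

2P = (7, 15)


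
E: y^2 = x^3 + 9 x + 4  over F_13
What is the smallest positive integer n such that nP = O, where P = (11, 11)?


Compute successive multiples of P until we hit O:
  1P = (11, 11)
  2P = (8, 9)
  3P = (6, 1)
  4P = (0, 11)
  5P = (2, 2)
  6P = (1, 12)
  7P = (4, 0)
  8P = (1, 1)
  ... (continuing to 14P)
  14P = O

ord(P) = 14


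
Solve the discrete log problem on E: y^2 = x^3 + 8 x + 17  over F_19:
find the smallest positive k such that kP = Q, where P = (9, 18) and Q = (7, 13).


Enumerate multiples of P until we hit Q = (7, 13):
  1P = (9, 18)
  2P = (5, 12)
  3P = (12, 6)
  4P = (14, 2)
  5P = (7, 6)
  6P = (1, 11)
  7P = (16, 2)
  8P = (0, 13)
  9P = (15, 4)
  10P = (11, 12)
  11P = (8, 17)
  12P = (3, 7)
  13P = (13, 0)
  14P = (3, 12)
  15P = (8, 2)
  16P = (11, 7)
  17P = (15, 15)
  18P = (0, 6)
  19P = (16, 17)
  20P = (1, 8)
  21P = (7, 13)
Match found at i = 21.

k = 21


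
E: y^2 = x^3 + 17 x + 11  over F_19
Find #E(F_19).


For each x in F_19, count y with y^2 = x^3 + 17 x + 11 mod 19:
  x = 0: RHS = 11, y in [7, 12]  -> 2 point(s)
  x = 6: RHS = 6, y in [5, 14]  -> 2 point(s)
  x = 7: RHS = 17, y in [6, 13]  -> 2 point(s)
  x = 9: RHS = 0, y in [0]  -> 1 point(s)
  x = 11: RHS = 9, y in [3, 16]  -> 2 point(s)
  x = 12: RHS = 5, y in [9, 10]  -> 2 point(s)
  x = 13: RHS = 16, y in [4, 15]  -> 2 point(s)
  x = 16: RHS = 9, y in [3, 16]  -> 2 point(s)
  x = 17: RHS = 7, y in [8, 11]  -> 2 point(s)
Affine points: 17. Add the point at infinity: total = 18.

#E(F_19) = 18


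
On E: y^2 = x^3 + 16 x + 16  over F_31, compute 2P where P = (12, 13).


Doubling: s = (3 x1^2 + a) / (2 y1)
s = (3*12^2 + 16) / (2*13) mod 31 = 22
x3 = s^2 - 2 x1 mod 31 = 22^2 - 2*12 = 26
y3 = s (x1 - x3) - y1 mod 31 = 22 * (12 - 26) - 13 = 20

2P = (26, 20)


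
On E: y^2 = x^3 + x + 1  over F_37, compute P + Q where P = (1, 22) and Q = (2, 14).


P != Q, so use the chord formula.
s = (y2 - y1) / (x2 - x1) = (29) / (1) mod 37 = 29
x3 = s^2 - x1 - x2 mod 37 = 29^2 - 1 - 2 = 24
y3 = s (x1 - x3) - y1 mod 37 = 29 * (1 - 24) - 22 = 14

P + Q = (24, 14)


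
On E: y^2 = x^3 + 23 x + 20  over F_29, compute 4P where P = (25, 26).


k = 4 = 100_2 (binary, LSB first: 001)
Double-and-add from P = (25, 26):
  bit 0 = 0: acc unchanged = O
  bit 1 = 0: acc unchanged = O
  bit 2 = 1: acc = O + (25, 3) = (25, 3)

4P = (25, 3)


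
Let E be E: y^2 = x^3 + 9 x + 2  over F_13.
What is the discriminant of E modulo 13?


4 a^3 + 27 b^2 = 4*9^3 + 27*2^2 = 2916 + 108 = 3024
Delta = -16 * (3024) = -48384
Delta mod 13 = 2

Delta = 2 (mod 13)


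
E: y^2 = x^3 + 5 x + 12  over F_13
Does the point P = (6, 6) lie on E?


Check whether y^2 = x^3 + 5 x + 12 (mod 13) for (x, y) = (6, 6).
LHS: y^2 = 6^2 mod 13 = 10
RHS: x^3 + 5 x + 12 = 6^3 + 5*6 + 12 mod 13 = 11
LHS != RHS

No, not on the curve


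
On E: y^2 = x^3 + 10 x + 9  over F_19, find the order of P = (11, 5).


Compute successive multiples of P until we hit O:
  1P = (11, 5)
  2P = (3, 16)
  3P = (6, 0)
  4P = (3, 3)
  5P = (11, 14)
  6P = O

ord(P) = 6


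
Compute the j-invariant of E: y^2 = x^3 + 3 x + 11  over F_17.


Delta = -16(4 a^3 + 27 b^2) mod 17 = 9
-1728 * (4 a)^3 = -1728 * (4*3)^3 mod 17 = 15
j = 15 * 9^(-1) mod 17 = 13

j = 13 (mod 17)


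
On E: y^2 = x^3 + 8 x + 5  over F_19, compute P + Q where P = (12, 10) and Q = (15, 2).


P != Q, so use the chord formula.
s = (y2 - y1) / (x2 - x1) = (11) / (3) mod 19 = 10
x3 = s^2 - x1 - x2 mod 19 = 10^2 - 12 - 15 = 16
y3 = s (x1 - x3) - y1 mod 19 = 10 * (12 - 16) - 10 = 7

P + Q = (16, 7)


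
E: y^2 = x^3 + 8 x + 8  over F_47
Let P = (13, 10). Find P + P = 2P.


Doubling: s = (3 x1^2 + a) / (2 y1)
s = (3*13^2 + 8) / (2*10) mod 47 = 14
x3 = s^2 - 2 x1 mod 47 = 14^2 - 2*13 = 29
y3 = s (x1 - x3) - y1 mod 47 = 14 * (13 - 29) - 10 = 1

2P = (29, 1)


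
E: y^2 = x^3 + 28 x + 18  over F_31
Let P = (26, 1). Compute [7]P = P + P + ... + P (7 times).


k = 7 = 111_2 (binary, LSB first: 111)
Double-and-add from P = (26, 1):
  bit 0 = 1: acc = O + (26, 1) = (26, 1)
  bit 1 = 1: acc = (26, 1) + (4, 16) = (21, 28)
  bit 2 = 1: acc = (21, 28) + (2, 12) = (27, 11)

7P = (27, 11)


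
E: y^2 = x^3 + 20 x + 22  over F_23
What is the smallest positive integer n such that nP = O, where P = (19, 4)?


Compute successive multiples of P until we hit O:
  1P = (19, 4)
  2P = (17, 13)
  3P = (13, 15)
  4P = (18, 21)
  5P = (22, 1)
  6P = (6, 6)
  7P = (10, 7)
  8P = (12, 9)
  ... (continuing to 25P)
  25P = O

ord(P) = 25


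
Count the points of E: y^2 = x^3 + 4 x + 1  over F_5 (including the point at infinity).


For each x in F_5, count y with y^2 = x^3 + 4 x + 1 mod 5:
  x = 0: RHS = 1, y in [1, 4]  -> 2 point(s)
  x = 1: RHS = 1, y in [1, 4]  -> 2 point(s)
  x = 3: RHS = 0, y in [0]  -> 1 point(s)
  x = 4: RHS = 1, y in [1, 4]  -> 2 point(s)
Affine points: 7. Add the point at infinity: total = 8.

#E(F_5) = 8


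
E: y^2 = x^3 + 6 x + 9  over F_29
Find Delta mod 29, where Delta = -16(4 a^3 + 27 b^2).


4 a^3 + 27 b^2 = 4*6^3 + 27*9^2 = 864 + 2187 = 3051
Delta = -16 * (3051) = -48816
Delta mod 29 = 20

Delta = 20 (mod 29)


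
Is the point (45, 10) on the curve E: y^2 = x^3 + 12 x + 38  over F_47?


Check whether y^2 = x^3 + 12 x + 38 (mod 47) for (x, y) = (45, 10).
LHS: y^2 = 10^2 mod 47 = 6
RHS: x^3 + 12 x + 38 = 45^3 + 12*45 + 38 mod 47 = 6
LHS = RHS

Yes, on the curve


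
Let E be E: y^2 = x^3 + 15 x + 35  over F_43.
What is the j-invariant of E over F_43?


Delta = -16(4 a^3 + 27 b^2) mod 43 = 33
-1728 * (4 a)^3 = -1728 * (4*15)^3 mod 43 = 41
j = 41 * 33^(-1) mod 43 = 26

j = 26 (mod 43)


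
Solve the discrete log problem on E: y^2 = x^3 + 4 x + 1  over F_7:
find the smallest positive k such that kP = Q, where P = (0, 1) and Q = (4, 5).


Enumerate multiples of P until we hit Q = (4, 5):
  1P = (0, 1)
  2P = (4, 5)
Match found at i = 2.

k = 2


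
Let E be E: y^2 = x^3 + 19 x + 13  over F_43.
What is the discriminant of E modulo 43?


4 a^3 + 27 b^2 = 4*19^3 + 27*13^2 = 27436 + 4563 = 31999
Delta = -16 * (31999) = -511984
Delta mod 43 = 17

Delta = 17 (mod 43)


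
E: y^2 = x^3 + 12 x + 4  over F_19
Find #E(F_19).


For each x in F_19, count y with y^2 = x^3 + 12 x + 4 mod 19:
  x = 0: RHS = 4, y in [2, 17]  -> 2 point(s)
  x = 1: RHS = 17, y in [6, 13]  -> 2 point(s)
  x = 2: RHS = 17, y in [6, 13]  -> 2 point(s)
  x = 6: RHS = 7, y in [8, 11]  -> 2 point(s)
  x = 8: RHS = 4, y in [2, 17]  -> 2 point(s)
  x = 9: RHS = 5, y in [9, 10]  -> 2 point(s)
  x = 11: RHS = 4, y in [2, 17]  -> 2 point(s)
  x = 13: RHS = 1, y in [1, 18]  -> 2 point(s)
  x = 14: RHS = 9, y in [3, 16]  -> 2 point(s)
  x = 15: RHS = 6, y in [5, 14]  -> 2 point(s)
  x = 16: RHS = 17, y in [6, 13]  -> 2 point(s)
Affine points: 22. Add the point at infinity: total = 23.

#E(F_19) = 23


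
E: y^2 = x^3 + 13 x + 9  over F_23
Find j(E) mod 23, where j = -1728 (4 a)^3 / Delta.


Delta = -16(4 a^3 + 27 b^2) mod 23 = 5
-1728 * (4 a)^3 = -1728 * (4*13)^3 mod 23 = 19
j = 19 * 5^(-1) mod 23 = 13

j = 13 (mod 23)


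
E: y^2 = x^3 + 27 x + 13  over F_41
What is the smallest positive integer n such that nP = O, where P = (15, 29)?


Compute successive multiples of P until we hit O:
  1P = (15, 29)
  2P = (3, 30)
  3P = (25, 6)
  4P = (19, 13)
  5P = (23, 3)
  6P = (11, 40)
  7P = (20, 36)
  8P = (26, 13)
  ... (continuing to 42P)
  42P = O

ord(P) = 42


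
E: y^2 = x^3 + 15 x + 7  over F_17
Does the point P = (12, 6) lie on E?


Check whether y^2 = x^3 + 15 x + 7 (mod 17) for (x, y) = (12, 6).
LHS: y^2 = 6^2 mod 17 = 2
RHS: x^3 + 15 x + 7 = 12^3 + 15*12 + 7 mod 17 = 11
LHS != RHS

No, not on the curve


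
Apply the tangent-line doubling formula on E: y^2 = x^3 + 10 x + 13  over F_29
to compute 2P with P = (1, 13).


Doubling: s = (3 x1^2 + a) / (2 y1)
s = (3*1^2 + 10) / (2*13) mod 29 = 15
x3 = s^2 - 2 x1 mod 29 = 15^2 - 2*1 = 20
y3 = s (x1 - x3) - y1 mod 29 = 15 * (1 - 20) - 13 = 21

2P = (20, 21)


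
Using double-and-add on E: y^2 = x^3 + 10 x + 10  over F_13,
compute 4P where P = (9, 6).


k = 4 = 100_2 (binary, LSB first: 001)
Double-and-add from P = (9, 6):
  bit 0 = 0: acc unchanged = O
  bit 1 = 0: acc unchanged = O
  bit 2 = 1: acc = O + (6, 0) = (6, 0)

4P = (6, 0)


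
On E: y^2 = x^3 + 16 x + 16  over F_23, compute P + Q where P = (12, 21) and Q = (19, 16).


P != Q, so use the chord formula.
s = (y2 - y1) / (x2 - x1) = (18) / (7) mod 23 = 19
x3 = s^2 - x1 - x2 mod 23 = 19^2 - 12 - 19 = 8
y3 = s (x1 - x3) - y1 mod 23 = 19 * (12 - 8) - 21 = 9

P + Q = (8, 9)


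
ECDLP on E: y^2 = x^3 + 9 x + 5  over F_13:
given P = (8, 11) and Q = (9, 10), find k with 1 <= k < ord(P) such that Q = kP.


Enumerate multiples of P until we hit Q = (9, 10):
  1P = (8, 11)
  2P = (9, 10)
Match found at i = 2.

k = 2


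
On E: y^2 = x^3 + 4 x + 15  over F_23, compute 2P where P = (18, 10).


Doubling: s = (3 x1^2 + a) / (2 y1)
s = (3*18^2 + 4) / (2*10) mod 23 = 12
x3 = s^2 - 2 x1 mod 23 = 12^2 - 2*18 = 16
y3 = s (x1 - x3) - y1 mod 23 = 12 * (18 - 16) - 10 = 14

2P = (16, 14)


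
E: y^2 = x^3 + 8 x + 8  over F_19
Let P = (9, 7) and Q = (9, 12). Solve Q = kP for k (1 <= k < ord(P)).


Enumerate multiples of P until we hit Q = (9, 12):
  1P = (9, 7)
  2P = (10, 9)
  3P = (4, 3)
  4P = (15, 11)
  5P = (6, 14)
  6P = (1, 6)
  7P = (1, 13)
  8P = (6, 5)
  9P = (15, 8)
  10P = (4, 16)
  11P = (10, 10)
  12P = (9, 12)
Match found at i = 12.

k = 12


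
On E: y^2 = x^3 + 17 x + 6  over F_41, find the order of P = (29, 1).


Compute successive multiples of P until we hit O:
  1P = (29, 1)
  2P = (25, 36)
  3P = (20, 33)
  4P = (34, 35)
  5P = (39, 13)
  6P = (22, 32)
  7P = (23, 31)
  8P = (14, 6)
  ... (continuing to 39P)
  39P = O

ord(P) = 39


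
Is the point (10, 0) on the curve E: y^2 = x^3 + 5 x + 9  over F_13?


Check whether y^2 = x^3 + 5 x + 9 (mod 13) for (x, y) = (10, 0).
LHS: y^2 = 0^2 mod 13 = 0
RHS: x^3 + 5 x + 9 = 10^3 + 5*10 + 9 mod 13 = 6
LHS != RHS

No, not on the curve
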